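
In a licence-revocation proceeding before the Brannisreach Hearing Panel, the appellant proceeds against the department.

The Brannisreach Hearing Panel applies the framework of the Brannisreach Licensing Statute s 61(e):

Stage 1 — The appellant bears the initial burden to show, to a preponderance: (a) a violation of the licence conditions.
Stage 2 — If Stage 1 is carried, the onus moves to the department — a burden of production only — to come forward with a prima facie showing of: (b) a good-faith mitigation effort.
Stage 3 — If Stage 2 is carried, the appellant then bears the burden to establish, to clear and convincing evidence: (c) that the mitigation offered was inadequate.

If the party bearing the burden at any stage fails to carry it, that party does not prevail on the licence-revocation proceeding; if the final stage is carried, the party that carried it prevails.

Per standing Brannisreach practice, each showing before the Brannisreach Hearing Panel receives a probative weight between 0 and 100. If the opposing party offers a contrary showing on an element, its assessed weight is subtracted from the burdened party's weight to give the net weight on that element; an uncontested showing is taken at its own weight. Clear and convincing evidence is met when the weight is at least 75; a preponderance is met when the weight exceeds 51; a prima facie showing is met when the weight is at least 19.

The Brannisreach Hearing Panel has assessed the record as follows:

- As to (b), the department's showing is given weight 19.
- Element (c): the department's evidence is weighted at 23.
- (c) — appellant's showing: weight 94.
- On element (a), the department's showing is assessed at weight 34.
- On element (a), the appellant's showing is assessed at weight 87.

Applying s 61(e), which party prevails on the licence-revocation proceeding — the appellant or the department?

At Stage 1 the appellant must meet a preponderance (weight exceeds 51): on (a) the weight is 87 less the opposing 34 gives net 53, which does exceed 51, so (a) meets the standard.
  The appellant carries Stage 1; the department now bears the burden.
At Stage 2 the department must meet a prima facie showing (weight is at least 19): on (b) the weight is 19, which does reach 19, so (b) meets the standard.
  The department carries Stage 2; the appellant now bears the burden.
At Stage 3 the appellant must meet clear and convincing evidence (weight is at least 75): on (c) the weight is 94 less the opposing 23 gives net 71, < 75, so (c) does not meet the standard.
  The appellant does not carry Stage 3.
The analysis ends at Stage 3; the department prevails.

department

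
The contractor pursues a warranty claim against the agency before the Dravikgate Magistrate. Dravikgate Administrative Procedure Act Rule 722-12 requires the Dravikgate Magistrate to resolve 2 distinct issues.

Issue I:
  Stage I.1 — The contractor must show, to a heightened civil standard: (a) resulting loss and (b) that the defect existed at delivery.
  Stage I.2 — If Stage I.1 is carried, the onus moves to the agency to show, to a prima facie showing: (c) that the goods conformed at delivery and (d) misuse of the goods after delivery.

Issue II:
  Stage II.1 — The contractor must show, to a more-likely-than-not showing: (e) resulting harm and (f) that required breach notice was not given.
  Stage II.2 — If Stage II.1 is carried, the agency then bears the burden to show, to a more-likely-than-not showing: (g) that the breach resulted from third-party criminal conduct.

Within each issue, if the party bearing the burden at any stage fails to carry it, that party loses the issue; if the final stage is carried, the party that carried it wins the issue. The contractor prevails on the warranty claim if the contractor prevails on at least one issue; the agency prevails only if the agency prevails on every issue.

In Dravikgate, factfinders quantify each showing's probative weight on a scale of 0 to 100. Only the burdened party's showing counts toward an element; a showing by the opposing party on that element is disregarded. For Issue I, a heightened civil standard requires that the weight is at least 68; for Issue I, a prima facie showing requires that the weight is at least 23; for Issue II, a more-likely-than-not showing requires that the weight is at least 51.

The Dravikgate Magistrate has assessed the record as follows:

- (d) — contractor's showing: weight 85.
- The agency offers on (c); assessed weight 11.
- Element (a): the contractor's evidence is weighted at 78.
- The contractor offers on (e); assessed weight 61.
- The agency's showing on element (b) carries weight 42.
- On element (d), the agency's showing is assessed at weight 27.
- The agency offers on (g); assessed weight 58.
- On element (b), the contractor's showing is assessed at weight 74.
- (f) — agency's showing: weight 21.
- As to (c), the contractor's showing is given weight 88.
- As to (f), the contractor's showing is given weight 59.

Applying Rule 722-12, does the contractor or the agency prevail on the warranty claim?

— Issue I —
Stage I.1 (contractor, a heightened civil standard, weight is at least 68): (a) 78 ≥ 68 — meets; (b) 74 (agency's 42 disregarded) ≥ 68 — meets.
  Stage I.1 is satisfied; the onus moves to the agency.
Stage I.2 (agency, a prima facie showing, weight is at least 23): (c) 11 (contractor's 88 disregarded) < 23 — fails; (d) 27 (contractor's 85 disregarded) ≥ 23 — meets.
  Stage I.2 not carried; the agency fails its burden.
The analysis ends at Stage I.2; the contractor prevails on this issue.
— Issue II —
At Stage II.1 the contractor must meet a more-likely-than-not showing (weight is at least 51): on (e) the weight is 61, ≥ 51, so (e) meets the standard; on (f) the weight is 59 (the agency's 21 is given no effect), ≥ 51, so (f) meets the standard.
  Stage II.1 is satisfied; the onus moves to the agency.
At Stage II.2 the agency must meet a more-likely-than-not showing (weight is at least 51): on (g) the weight is 58, ≥ 51, so (g) meets the standard.
  The agency carries the last stage.
All stages carried — the agency prevails on this issue.
Per-issue: Issue I → contractor; Issue II → agency. The contractor must prevail on at least one issue; overall, the contractor prevails.

contractor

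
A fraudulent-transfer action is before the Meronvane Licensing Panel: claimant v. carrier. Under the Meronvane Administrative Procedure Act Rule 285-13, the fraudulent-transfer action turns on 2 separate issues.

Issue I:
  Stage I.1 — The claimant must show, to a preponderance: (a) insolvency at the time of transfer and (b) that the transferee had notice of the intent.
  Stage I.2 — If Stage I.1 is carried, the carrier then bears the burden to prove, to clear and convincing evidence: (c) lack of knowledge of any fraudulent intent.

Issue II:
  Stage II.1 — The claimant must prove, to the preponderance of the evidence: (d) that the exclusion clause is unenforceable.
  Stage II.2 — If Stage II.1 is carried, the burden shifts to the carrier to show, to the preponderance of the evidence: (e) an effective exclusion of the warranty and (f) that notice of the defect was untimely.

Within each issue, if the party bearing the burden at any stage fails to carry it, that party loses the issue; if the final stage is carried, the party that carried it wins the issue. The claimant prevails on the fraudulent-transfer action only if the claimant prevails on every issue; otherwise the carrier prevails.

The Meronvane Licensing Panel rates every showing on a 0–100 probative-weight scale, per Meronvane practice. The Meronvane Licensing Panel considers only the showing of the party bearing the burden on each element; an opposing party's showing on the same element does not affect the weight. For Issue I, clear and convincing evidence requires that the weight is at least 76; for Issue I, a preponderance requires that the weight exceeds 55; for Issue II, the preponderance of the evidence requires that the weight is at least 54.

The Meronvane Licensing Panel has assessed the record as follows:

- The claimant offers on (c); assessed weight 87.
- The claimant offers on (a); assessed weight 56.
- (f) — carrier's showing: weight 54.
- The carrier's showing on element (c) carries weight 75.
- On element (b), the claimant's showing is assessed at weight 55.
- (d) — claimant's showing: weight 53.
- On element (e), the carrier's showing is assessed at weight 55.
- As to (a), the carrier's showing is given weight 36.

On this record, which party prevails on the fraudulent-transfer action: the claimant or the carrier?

carrier

— Issue I —
At Stage I.1 the claimant must meet a preponderance (weight exceeds 55): on (a) the weight is 56 (the carrier's 36 is given no effect), > 55, so (a) meets the standard; on (b) the weight is 55, which does not exceed 55, so (b) does not meet the standard.
  The claimant does not carry Stage I.1.
The carrier prevails on this issue.
— Issue II —
Stage II.1 (claimant, the preponderance of the evidence, weight is at least 54): (d) 53 < 54 — fails.
  Stage II.1 not carried; the claimant fails its burden.
So the carrier prevails on this issue.
Per-issue: Issue I → carrier; Issue II → carrier. The claimant must prevail on every issue; overall, the carrier prevails.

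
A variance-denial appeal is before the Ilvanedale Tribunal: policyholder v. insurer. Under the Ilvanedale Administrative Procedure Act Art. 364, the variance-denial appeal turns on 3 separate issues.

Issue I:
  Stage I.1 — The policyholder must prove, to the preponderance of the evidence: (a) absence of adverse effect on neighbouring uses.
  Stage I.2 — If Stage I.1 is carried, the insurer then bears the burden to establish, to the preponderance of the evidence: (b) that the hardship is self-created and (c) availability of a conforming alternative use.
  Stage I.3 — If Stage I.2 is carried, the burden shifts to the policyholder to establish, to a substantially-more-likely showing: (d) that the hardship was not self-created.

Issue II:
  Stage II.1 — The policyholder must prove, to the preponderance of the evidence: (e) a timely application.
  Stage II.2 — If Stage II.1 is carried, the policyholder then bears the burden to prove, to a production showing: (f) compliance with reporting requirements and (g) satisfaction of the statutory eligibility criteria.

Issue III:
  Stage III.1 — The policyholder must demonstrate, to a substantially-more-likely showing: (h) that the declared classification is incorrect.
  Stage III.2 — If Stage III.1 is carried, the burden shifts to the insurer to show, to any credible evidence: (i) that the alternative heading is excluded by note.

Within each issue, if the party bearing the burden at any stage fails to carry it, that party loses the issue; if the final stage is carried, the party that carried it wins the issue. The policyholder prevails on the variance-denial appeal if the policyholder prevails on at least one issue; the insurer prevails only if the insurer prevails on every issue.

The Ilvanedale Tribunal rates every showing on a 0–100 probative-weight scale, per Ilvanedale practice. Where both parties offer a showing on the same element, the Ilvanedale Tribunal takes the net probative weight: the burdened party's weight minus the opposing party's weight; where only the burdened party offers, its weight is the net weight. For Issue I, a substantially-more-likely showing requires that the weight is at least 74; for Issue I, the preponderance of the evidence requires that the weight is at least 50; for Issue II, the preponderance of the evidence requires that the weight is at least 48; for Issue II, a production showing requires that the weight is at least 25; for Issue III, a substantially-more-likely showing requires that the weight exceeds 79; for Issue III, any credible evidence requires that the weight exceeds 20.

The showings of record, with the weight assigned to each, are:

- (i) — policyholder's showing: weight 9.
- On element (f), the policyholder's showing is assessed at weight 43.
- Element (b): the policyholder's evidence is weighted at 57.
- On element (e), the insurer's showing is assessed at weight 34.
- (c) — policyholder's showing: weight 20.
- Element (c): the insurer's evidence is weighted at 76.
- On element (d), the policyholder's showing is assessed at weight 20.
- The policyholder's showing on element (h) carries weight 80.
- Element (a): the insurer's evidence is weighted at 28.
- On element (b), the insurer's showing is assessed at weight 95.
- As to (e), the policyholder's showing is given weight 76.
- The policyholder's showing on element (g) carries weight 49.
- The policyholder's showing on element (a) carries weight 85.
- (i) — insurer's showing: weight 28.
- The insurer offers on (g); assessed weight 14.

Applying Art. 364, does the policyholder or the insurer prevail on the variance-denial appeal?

— Issue I —
Stage I.1 (policyholder, the preponderance of the evidence, weight is at least 50): (a) net 85−28=57 ≥ 50 — meets.
  Stage I.1 is satisfied; the onus moves to the insurer.
Stage I.2 (insurer, the preponderance of the evidence, weight is at least 50): (b) net 95−57=38 < 50 — fails; (c) net 76−20=56 ≥ 50 — meets.
  Not every element is met, so the insurer fails to carry Stage I.2.
The analysis ends at Stage I.2; the policyholder prevails on this issue.
— Issue II —
Stage II.1 — burden on policyholder; standard: the preponderance of the evidence (weight is at least 48).
    (e): 76 − 34 = 42 < 48 [not met]
  The policyholder does not carry Stage II.1.
The analysis ends at Stage II.1; the insurer prevails on this issue.
— Issue III —
At Stage III.1 the policyholder must meet a substantially-more-likely showing (weight exceeds 79): on (h) the weight is 80, > 79, so (h) meets the standard.
  The policyholder carries Stage III.1; the insurer now bears the burden.
At Stage III.2 the insurer must meet any credible evidence (weight exceeds 20): on (i) the weight is 28 less the opposing 9 gives net 19, which does not exceed 20, so (i) does not meet the standard.
  The insurer does not carry Stage III.2.
The policyholder prevails on this issue.
Per-issue: Issue I → policyholder; Issue II → insurer; Issue III → policyholder. The policyholder must prevail on at least one issue; overall, the policyholder prevails.

policyholder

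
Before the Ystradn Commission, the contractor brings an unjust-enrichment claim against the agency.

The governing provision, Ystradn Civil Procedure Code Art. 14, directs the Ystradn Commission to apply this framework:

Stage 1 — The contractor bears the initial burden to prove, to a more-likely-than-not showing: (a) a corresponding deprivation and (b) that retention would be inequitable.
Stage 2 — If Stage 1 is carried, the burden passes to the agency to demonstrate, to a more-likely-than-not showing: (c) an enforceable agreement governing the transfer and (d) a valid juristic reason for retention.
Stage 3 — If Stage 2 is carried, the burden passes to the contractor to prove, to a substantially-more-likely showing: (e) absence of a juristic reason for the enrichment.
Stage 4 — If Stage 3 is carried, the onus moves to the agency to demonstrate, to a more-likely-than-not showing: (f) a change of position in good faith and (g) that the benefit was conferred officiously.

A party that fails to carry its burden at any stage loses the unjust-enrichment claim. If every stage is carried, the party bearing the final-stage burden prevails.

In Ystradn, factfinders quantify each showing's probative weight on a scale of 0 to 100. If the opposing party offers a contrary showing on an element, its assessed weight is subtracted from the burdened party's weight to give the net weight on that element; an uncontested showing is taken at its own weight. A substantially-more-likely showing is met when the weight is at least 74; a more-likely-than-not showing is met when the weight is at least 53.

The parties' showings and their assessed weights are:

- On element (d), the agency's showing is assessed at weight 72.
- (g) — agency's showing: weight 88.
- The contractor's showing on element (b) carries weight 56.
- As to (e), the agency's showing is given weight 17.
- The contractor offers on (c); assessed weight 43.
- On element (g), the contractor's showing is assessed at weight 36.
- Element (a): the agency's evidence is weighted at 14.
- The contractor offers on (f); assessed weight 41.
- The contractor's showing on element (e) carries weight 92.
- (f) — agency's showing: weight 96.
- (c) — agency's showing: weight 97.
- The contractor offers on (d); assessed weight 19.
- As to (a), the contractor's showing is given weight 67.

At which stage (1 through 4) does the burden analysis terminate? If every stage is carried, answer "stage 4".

stage 4

At Stage 1 the contractor must meet a more-likely-than-not showing (weight is at least 53): on (a) the weight is 67 less the opposing 14 gives net 53, which does reach 53, so (a) meets the standard; on (b) the weight is 56, which does reach 53, so (b) meets the standard.
  All elements met. The burden passes to the agency.
At Stage 2 the agency must meet a more-likely-than-not showing (weight is at least 53): on (c) the weight is 97 less the opposing 43 gives net 54, ≥ 53, so (c) meets the standard; on (d) the weight is 72 less the opposing 19 gives net 53, ≥ 53, so (d) meets the standard.
  The agency carries Stage 2; the contractor now bears the burden.
At Stage 3 the contractor must meet a substantially-more-likely showing (weight is at least 74): on (e) the weight is 92 less the opposing 17 gives net 75, ≥ 74, so (e) meets the standard.
  All elements met. The burden passes to the agency.
At Stage 4 the agency must meet a more-likely-than-not showing (weight is at least 53): on (f) the weight is 96 less the opposing 41 gives net 55, ≥ 53, so (f) meets the standard; on (g) the weight is 88 less the opposing 36 gives net 52, which does not reach 53, so (g) does not meet the standard.
  The agency does not carry Stage 4.
So the contractor prevails.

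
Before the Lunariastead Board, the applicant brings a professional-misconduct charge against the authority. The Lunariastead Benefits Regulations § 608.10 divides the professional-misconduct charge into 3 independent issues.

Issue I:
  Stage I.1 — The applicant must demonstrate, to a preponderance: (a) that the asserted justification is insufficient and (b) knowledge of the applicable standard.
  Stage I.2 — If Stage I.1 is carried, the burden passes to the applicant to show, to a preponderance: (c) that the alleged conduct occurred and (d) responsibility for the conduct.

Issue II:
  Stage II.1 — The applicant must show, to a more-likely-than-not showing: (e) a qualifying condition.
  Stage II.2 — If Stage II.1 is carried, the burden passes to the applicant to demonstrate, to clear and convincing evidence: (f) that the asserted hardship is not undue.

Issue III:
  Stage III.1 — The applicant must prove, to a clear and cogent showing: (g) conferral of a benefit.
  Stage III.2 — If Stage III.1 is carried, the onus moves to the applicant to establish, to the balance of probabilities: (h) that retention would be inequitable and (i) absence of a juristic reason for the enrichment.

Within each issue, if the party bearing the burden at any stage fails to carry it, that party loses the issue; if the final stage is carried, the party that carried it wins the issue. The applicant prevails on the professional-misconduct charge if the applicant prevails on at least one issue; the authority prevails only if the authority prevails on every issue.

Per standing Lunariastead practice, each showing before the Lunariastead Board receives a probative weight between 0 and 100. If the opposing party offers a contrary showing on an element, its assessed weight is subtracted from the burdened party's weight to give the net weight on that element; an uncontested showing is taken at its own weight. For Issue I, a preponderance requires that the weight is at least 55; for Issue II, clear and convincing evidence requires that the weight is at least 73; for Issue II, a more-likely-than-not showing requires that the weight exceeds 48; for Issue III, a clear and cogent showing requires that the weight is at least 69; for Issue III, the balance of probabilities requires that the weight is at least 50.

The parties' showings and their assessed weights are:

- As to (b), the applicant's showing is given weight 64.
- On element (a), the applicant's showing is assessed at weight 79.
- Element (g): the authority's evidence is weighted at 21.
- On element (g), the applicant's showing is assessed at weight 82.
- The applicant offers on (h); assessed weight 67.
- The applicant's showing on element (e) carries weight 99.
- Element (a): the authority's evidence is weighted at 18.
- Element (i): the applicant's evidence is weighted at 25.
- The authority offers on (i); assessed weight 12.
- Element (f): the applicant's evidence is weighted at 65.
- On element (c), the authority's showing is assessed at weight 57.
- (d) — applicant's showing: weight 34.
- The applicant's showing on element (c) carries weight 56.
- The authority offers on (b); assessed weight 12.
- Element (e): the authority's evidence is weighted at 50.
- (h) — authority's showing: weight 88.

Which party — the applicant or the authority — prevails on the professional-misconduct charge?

— Issue I —
At Stage I.1 the applicant must meet a preponderance (weight is at least 55): on (a) the weight is 79 less the opposing 18 gives net 61, ≥ 55, so (a) meets the standard; on (b) the weight is 64 less the opposing 12 gives net 52, which does not reach 55, so (b) does not meet the standard.
  Stage I.1 not carried; the applicant fails its burden.
So the authority prevails on this issue.
— Issue II —
Stage II.1 (applicant, a more-likely-than-not showing, weight exceeds 48): (e) net 99−50=49 > 48 — meets.
  Stage II.1 is satisfied; the applicant continues to bear the burden.
Stage II.2 (applicant, clear and convincing evidence, weight is at least 73): (f) 65 < 73 — fails.
  The applicant does not carry Stage II.2.
The authority prevails on this issue.
— Issue III —
Stage III.1 — burden on applicant; standard: a clear and cogent showing (weight is at least 69).
    (g): 82 − 21 = 61 < 69 [not met]
  Stage III.1 not carried; the applicant fails its burden.
So the authority prevails on this issue.
Per-issue: Issue I → authority; Issue II → authority; Issue III → authority. The applicant must prevail on at least one issue; overall, the authority prevails.

authority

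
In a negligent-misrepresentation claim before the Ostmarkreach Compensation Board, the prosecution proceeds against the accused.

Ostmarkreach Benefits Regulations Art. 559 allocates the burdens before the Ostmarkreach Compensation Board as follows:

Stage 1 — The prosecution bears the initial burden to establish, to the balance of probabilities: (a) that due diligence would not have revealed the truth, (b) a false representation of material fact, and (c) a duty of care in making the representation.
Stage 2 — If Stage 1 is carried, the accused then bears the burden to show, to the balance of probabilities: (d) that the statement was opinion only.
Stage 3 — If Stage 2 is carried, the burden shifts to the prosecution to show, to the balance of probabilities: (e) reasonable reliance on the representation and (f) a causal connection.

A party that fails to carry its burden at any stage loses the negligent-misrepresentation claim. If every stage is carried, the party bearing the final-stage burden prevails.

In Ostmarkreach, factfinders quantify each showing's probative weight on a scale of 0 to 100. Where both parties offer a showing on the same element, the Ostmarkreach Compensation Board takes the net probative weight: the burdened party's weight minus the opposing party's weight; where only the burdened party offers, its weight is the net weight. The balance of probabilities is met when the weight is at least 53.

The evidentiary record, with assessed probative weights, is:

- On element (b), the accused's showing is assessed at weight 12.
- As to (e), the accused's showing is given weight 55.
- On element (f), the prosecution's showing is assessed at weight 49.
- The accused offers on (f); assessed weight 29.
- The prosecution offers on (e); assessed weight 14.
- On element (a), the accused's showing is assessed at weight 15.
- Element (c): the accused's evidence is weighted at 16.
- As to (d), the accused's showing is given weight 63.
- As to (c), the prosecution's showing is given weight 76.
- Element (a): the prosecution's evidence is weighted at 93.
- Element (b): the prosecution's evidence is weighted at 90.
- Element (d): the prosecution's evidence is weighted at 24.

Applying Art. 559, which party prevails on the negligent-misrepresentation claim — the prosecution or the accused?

Stage 1 — burden on prosecution; standard: the balance of probabilities (weight is at least 53).
    (a): 93 − 15 = 78 ≥ 53 [met]
    (b): 90 − 12 = 78 ≥ 53 [met]
    (c): 76 − 16 = 60 ≥ 53 [met]
  All elements met. The burden passes to the accused.
Stage 2 — burden on accused; standard: the balance of probabilities (weight is at least 53).
    (d): 63 − 24 = 39 < 53 [not met]
  The accused does not carry Stage 2.
The prosecution prevails.

prosecution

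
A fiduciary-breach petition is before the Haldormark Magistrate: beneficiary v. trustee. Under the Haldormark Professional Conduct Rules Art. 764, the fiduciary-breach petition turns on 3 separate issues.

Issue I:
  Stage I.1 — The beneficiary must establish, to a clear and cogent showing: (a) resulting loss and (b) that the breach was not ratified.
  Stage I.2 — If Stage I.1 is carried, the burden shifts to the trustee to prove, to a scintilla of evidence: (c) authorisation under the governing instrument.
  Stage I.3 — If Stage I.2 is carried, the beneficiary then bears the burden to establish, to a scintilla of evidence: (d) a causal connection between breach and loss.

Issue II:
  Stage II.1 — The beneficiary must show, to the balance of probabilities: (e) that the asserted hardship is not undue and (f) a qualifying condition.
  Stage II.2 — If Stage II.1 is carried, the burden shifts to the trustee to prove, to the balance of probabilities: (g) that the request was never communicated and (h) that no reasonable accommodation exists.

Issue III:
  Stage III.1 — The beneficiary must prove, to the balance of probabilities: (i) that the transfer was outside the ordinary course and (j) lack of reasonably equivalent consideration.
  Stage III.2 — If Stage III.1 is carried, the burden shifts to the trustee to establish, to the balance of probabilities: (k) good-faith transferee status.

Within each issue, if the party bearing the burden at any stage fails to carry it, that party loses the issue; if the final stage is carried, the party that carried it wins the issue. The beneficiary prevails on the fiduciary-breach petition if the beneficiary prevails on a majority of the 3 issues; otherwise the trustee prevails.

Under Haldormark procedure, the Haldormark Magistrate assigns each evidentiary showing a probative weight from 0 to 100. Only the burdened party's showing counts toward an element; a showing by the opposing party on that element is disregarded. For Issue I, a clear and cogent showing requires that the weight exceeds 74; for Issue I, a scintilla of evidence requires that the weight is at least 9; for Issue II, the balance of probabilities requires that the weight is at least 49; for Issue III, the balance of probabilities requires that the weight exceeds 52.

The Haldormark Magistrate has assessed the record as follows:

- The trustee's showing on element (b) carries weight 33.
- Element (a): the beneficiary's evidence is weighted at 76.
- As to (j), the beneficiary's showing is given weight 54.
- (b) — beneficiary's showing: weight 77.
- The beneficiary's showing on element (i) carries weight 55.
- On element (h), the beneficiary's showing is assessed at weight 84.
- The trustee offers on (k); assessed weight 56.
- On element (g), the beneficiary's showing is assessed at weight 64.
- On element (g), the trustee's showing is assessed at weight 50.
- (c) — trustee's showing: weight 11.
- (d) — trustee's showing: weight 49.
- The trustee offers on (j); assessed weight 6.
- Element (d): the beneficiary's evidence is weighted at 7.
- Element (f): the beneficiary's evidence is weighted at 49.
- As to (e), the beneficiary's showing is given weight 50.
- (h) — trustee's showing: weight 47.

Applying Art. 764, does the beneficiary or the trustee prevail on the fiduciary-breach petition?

trustee

— Issue I —
Stage I.1 (beneficiary, a clear and cogent showing, weight exceeds 74): (a) 76 > 74 — meets; (b) 77 (trustee's 33 disregarded) > 74 — meets.
  All elements met. The burden passes to the trustee.
Stage I.2 (trustee, a scintilla of evidence, weight is at least 9): (c) 11 ≥ 9 — meets.
  The trustee carries Stage I.2; the beneficiary now bears the burden.
Stage I.3 (beneficiary, a scintilla of evidence, weight is at least 9): (d) 7 (trustee's 49 disregarded) < 9 — fails.
  The beneficiary does not carry Stage I.3.
So the trustee prevails on this issue.
— Issue II —
Stage II.1 — burden on beneficiary; standard: the balance of probabilities (weight is at least 49).
    (e): 50 ≥ 49 [met]
    (f): 49 ≥ 49 [met]
  The beneficiary carries Stage II.1; the trustee now bears the burden.
Stage II.2 — burden on trustee; standard: the balance of probabilities (weight is at least 49).
    (g): 50 (beneficiary's 64 disregarded) ≥ 49 [met]
    (h): 47 (beneficiary's 84 disregarded) < 49 [not met]
  Stage II.2 not carried; the trustee fails its burden.
So the beneficiary prevails on this issue.
— Issue III —
Stage III.1 — burden on beneficiary; standard: the balance of probabilities (weight exceeds 52).
    (i): 55 > 52 [met]
    (j): 54 (trustee's 6 disregarded) > 52 [met]
  Stage III.1 carried; the burden shifts to the trustee.
Stage III.2 — burden on trustee; standard: the balance of probabilities (weight exceeds 52).
    (k): 56 > 52 [met]
  Stage III.2 carried; the final stage is satisfied.
With every stage satisfied, the trustee prevails on this issue.
Per-issue: Issue I → trustee; Issue II → beneficiary; Issue III → trustee. The beneficiary must prevail on a majority of issues; overall, the trustee prevails.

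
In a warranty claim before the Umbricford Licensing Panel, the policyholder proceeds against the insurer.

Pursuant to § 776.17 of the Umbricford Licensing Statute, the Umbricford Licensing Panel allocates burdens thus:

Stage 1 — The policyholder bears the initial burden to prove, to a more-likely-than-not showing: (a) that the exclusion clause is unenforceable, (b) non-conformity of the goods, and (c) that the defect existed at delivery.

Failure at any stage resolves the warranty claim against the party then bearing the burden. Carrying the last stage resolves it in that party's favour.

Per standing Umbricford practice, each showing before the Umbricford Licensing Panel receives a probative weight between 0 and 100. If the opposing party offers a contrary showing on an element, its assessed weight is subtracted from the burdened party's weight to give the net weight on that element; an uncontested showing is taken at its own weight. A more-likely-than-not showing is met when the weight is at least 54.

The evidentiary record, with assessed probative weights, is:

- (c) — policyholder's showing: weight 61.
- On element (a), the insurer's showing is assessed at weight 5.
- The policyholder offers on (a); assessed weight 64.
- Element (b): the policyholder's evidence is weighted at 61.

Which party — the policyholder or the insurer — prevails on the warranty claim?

Stage 1 (policyholder, a more-likely-than-not showing, weight is at least 54): (a) net 64−5=59 ≥ 54 — meets; (b) 61 ≥ 54 — meets; (c) 61 ≥ 54 — meets.
  All elements met at the final stage.
All stages carried — the policyholder prevails.

policyholder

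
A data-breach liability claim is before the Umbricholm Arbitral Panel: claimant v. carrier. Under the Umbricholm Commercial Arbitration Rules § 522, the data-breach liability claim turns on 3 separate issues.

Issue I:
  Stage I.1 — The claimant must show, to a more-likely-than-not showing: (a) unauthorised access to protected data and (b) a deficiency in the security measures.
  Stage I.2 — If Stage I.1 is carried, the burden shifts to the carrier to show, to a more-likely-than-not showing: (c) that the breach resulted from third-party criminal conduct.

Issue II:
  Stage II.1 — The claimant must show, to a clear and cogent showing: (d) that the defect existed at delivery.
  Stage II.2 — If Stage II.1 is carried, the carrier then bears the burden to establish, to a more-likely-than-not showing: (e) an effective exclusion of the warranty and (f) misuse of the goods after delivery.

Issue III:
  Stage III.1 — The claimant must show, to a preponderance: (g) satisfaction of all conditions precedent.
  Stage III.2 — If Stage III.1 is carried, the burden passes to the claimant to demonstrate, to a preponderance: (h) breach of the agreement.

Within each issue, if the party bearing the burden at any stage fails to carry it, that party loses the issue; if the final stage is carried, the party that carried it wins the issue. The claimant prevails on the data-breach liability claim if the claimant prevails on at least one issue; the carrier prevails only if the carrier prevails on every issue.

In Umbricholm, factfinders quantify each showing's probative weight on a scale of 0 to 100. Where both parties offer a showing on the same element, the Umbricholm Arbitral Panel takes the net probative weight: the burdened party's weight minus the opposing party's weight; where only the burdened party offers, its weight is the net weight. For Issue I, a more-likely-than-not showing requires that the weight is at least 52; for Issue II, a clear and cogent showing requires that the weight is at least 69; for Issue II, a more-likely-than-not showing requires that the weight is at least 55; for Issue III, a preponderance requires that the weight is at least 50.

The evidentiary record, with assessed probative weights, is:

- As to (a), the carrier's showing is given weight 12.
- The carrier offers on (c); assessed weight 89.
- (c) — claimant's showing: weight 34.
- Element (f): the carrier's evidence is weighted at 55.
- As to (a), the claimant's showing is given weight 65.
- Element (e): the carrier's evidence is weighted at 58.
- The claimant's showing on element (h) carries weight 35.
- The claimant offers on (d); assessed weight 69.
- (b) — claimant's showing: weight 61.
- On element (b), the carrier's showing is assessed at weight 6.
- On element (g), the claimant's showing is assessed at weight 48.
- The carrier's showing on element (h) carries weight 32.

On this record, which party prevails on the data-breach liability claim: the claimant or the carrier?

— Issue I —
Stage I.1 — burden on claimant; standard: a more-likely-than-not showing (weight is at least 52).
    (a): 65 − 12 = 53 ≥ 52 [met]
    (b): 61 − 6 = 55 ≥ 52 [met]
  All elements met. The burden passes to the carrier.
Stage I.2 — burden on carrier; standard: a more-likely-than-not showing (weight is at least 52).
    (c): 89 − 34 = 55 ≥ 52 [met]
  The carrier carries the last stage.
With every stage satisfied, the carrier prevails on this issue.
— Issue II —
At Stage II.1 the claimant must meet a clear and cogent showing (weight is at least 69): on (d) the weight is 69, which does reach 69, so (d) meets the standard.
  Stage II.1 carried; the burden shifts to the carrier.
At Stage II.2 the carrier must meet a more-likely-than-not showing (weight is at least 55): on (e) the weight is 58, ≥ 55, so (e) meets the standard; on (f) the weight is 55, which does reach 55, so (f) meets the standard.
  The carrier carries the last stage.
Every stage carried; the carrier prevails on this issue.
— Issue III —
Stage III.1 — burden on claimant; standard: a preponderance (weight is at least 50).
    (g): 48 < 50 [not met]
  Not every element is met, so the claimant fails to carry Stage III.1.
The analysis ends at Stage III.1; the carrier prevails on this issue.
Per-issue: Issue I → carrier; Issue II → carrier; Issue III → carrier. The claimant must prevail on at least one issue; overall, the carrier prevails.

carrier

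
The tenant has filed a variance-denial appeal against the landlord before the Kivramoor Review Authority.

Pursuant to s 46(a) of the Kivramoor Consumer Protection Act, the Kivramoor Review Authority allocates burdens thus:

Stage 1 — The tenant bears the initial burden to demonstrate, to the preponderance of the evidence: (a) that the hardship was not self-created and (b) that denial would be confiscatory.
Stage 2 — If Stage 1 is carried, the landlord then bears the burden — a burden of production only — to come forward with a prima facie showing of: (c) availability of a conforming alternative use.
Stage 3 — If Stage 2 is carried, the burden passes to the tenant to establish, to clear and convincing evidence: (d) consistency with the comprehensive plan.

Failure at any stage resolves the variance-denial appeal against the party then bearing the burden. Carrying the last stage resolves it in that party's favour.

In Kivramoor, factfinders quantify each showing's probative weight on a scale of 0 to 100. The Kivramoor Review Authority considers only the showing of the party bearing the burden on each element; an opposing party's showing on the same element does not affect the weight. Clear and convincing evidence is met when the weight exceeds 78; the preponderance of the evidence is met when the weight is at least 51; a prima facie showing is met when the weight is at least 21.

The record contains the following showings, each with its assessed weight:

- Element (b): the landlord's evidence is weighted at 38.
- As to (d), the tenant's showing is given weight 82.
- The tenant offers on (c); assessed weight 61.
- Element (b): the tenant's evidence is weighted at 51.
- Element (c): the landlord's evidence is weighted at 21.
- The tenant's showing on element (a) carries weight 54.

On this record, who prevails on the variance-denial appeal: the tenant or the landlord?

tenant

Stage 1 (tenant, the preponderance of the evidence, weight is at least 51): (a) 54 ≥ 51 — meets; (b) 51 (landlord's 38 disregarded) ≥ 51 — meets.
  The tenant carries Stage 1; the landlord now bears the burden.
Stage 2 (landlord, a prima facie showing, weight is at least 21): (c) 21 (tenant's 61 disregarded) ≥ 21 — meets.
  Stage 2 carried; the burden shifts to the tenant.
Stage 3 (tenant, clear and convincing evidence, weight exceeds 78): (d) 82 > 78 — meets.
  Stage 3 carried; the final stage is satisfied.
Every stage carried; the tenant prevails.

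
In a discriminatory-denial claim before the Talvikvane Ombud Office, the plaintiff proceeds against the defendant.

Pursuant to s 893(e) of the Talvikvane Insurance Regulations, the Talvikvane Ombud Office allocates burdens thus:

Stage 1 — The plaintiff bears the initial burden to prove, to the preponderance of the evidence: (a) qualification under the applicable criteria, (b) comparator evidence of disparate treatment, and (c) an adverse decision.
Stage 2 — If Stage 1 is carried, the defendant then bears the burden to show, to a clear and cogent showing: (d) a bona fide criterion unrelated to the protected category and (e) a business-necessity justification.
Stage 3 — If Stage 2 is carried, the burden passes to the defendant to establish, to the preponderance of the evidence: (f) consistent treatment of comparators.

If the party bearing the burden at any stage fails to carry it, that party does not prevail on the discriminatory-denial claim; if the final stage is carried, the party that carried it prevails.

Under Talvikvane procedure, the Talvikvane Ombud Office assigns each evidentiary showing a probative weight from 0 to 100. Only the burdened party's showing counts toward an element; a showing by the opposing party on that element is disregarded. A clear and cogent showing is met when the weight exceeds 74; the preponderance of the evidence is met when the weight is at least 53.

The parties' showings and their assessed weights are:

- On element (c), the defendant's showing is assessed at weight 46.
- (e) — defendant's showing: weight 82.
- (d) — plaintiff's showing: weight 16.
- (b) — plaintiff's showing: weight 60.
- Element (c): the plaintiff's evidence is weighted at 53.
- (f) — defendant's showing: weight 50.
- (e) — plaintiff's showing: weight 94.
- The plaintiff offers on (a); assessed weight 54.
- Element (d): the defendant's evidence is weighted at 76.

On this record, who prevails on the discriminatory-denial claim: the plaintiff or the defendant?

plaintiff

Stage 1 — burden on plaintiff; standard: the preponderance of the evidence (weight is at least 53).
    (a): 54 ≥ 53 [met]
    (b): 60 ≥ 53 [met]
    (c): 53 (defendant's 46 disregarded) ≥ 53 [met]
  The plaintiff carries Stage 1; the defendant now bears the burden.
Stage 2 — burden on defendant; standard: a clear and cogent showing (weight exceeds 74).
    (d): 76 (plaintiff's 16 disregarded) > 74 [met]
    (e): 82 (plaintiff's 94 disregarded) > 74 [met]
  Stage 2 carried; the burden remains with the defendant.
Stage 3 — burden on defendant; standard: the preponderance of the evidence (weight is at least 53).
    (f): 50 < 53 [not met]
  Not every element is met, so the defendant fails to carry Stage 3.
So the plaintiff prevails.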